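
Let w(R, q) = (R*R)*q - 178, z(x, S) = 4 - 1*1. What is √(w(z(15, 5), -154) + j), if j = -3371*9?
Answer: I*√31903 ≈ 178.61*I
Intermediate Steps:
z(x, S) = 3 (z(x, S) = 4 - 1 = 3)
w(R, q) = -178 + q*R² (w(R, q) = R²*q - 178 = q*R² - 178 = -178 + q*R²)
j = -30339
√(w(z(15, 5), -154) + j) = √((-178 - 154*3²) - 30339) = √((-178 - 154*9) - 30339) = √((-178 - 1386) - 30339) = √(-1564 - 30339) = √(-31903) = I*√31903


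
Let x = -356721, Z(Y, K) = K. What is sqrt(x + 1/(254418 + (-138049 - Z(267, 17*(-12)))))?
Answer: 2*I*sqrt(1211893990147159)/116573 ≈ 597.26*I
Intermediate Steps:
sqrt(x + 1/(254418 + (-138049 - Z(267, 17*(-12))))) = sqrt(-356721 + 1/(254418 + (-138049 - 17*(-12)))) = sqrt(-356721 + 1/(254418 + (-138049 - 1*(-204)))) = sqrt(-356721 + 1/(254418 + (-138049 + 204))) = sqrt(-356721 + 1/(254418 - 137845)) = sqrt(-356721 + 1/116573) = sqrt(-41584037132/116573) = 2*I*sqrt(1211893990147159)/116573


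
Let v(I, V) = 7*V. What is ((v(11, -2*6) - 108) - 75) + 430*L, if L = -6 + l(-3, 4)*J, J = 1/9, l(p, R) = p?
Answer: -8971/3 ≈ -2990.3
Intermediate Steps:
J = 1/9 ≈ 0.11111
L = -19/3 (L = -6 - 3*1/9 = -6 - 1/3 = -19/3 ≈ -6.3333)
((v(11, -2*6) - 108) - 75) + 430*L = ((7*(-2*6) - 108) - 75) + 430*(-19/3) = ((7*(-12) - 108) - 75) - 8170/3 = ((-84 - 108) - 75) - 8170/3 = (-192 - 75) - 8170/3 = -267 - 8170/3 = -8971/3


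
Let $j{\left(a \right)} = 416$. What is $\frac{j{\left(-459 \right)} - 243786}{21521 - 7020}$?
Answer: $- \frac{243370}{14501} \approx -16.783$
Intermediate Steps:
$\frac{j{\left(-459 \right)} - 243786}{21521 - 7020} = \frac{416 - 243786}{21521 - 7020} = - \frac{243370}{21521 - 7020} = - \frac{243370}{14501}$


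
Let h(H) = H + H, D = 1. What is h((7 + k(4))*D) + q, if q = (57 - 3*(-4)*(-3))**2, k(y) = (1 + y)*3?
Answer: 485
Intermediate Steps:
k(y) = 3 + 3*y
q = 441 (q = (57 + 12*(-3))**2 = (57 - 36)**2 = 21**2 = 441)
h(H) = 2*H
h((7 + k(4))*D) + q = 2*((7 + (3 + 3*4))*1) + 441 = 2*((7 + (3 + 12))*1) + 441 = 2*((7 + 15)*1) + 441 = 2*(22*1) + 441 = 2*22 + 441 = 44 + 441 = 485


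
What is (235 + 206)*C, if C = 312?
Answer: 137592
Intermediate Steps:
(235 + 206)*C = (235 + 206)*312 = 441*312 = 137592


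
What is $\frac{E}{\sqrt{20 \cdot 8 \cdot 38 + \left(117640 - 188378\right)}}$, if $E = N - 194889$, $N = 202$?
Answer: $\frac{194687 i \sqrt{64658}}{64658} \approx 765.64 i$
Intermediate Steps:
$E = -194687$ ($E = 202 - 194889 = -194687$)
$\frac{E}{\sqrt{20 \cdot 8 \cdot 38 + \left(117640 - 188378\right)}} = - \frac{194687}{\sqrt{20 \cdot 8 \cdot 38 + \left(117640 - 188378\right)}} = - \frac{194687}{\sqrt{160 \cdot 38 - 70738}} = - \frac{194687}{\sqrt{6080 - 70738}} = - \frac{194687}{\sqrt{-64658}} = - \frac{194687}{i \sqrt{64658}} = - 194687 \left(- \frac{i \sqrt{64658}}{64658}\right) = \frac{194687 i \sqrt{64658}}{64658}$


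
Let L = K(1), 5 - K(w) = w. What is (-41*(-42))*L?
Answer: 6888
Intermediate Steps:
K(w) = 5 - w
L = 4 (L = 5 - 1*1 = 5 - 1 = 4)
(-41*(-42))*L = -41*(-42)*4 = 1722*4 = 6888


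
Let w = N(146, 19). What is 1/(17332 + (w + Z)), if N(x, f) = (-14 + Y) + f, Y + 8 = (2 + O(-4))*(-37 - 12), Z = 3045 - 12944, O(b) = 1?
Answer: 1/7283 ≈ 0.00013731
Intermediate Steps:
Z = -9899
Y = -155 (Y = -8 + (2 + 1)*(-37 - 12) = -8 + 3*(-49) = -8 - 147 = -155)
N(x, f) = -169 + f (N(x, f) = (-14 - 155) + f = -169 + f)
w = -150 (w = -169 + 19 = -150)
1/(17332 + (w + Z)) = 1/(17332 + (-150 - 9899)) = 1/(17332 - 10049) = 1/7283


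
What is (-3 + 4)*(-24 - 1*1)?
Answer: -25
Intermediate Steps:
(-3 + 4)*(-24 - 1*1) = 1*(-24 - 1) = 1*(-25) = -25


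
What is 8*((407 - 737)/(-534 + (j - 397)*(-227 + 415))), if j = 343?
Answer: 440/1781 ≈ 0.24705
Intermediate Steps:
8*((407 - 737)/(-534 + (j - 397)*(-227 + 415))) = 8*((407 - 737)/(-534 + (343 - 397)*(-227 + 415))) = 8*(-330/(-534 - 54*188)) = 8*(-330/(-534 - 10152)) = 8*(-330/(-10686)) = 8*(-330*(-1/10686)) = 8*(55/1781) = 440/1781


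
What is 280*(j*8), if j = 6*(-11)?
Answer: -147840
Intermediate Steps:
j = -66
280*(j*8) = 280*(-66*8) = 280*(-528) = -147840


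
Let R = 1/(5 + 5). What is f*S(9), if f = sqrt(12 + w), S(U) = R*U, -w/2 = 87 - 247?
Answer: 9*sqrt(83)/5 ≈ 16.399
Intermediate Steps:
R = 1/10 ≈ 0.10000
w = 320 (w = -2*(87 - 247) = -2*(-160) = 320)
S(U) = U/10
f = 2*sqrt(83) (f = sqrt(12 + 320) = sqrt(332) = 2*sqrt(83) ≈ 18.221)
f*S(9) = (2*sqrt(83))*((1/10)*9) = (2*sqrt(83))*(9/10) = 9*sqrt(83)/5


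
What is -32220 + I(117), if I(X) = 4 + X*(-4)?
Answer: -32684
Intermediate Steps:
I(X) = 4 - 4*X
-32220 + I(117) = -32220 + (4 - 4*117) = -32220 + (4 - 468) = -32220 - 464 = -32684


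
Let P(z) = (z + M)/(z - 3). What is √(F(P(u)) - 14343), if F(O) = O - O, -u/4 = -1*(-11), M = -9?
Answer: I*√14343 ≈ 119.76*I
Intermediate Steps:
u = -44 (u = -(-4)*(-11) = -4*11 = -44)
P(z) = (-9 + z)/(-3 + z) (P(z) = (z - 9)/(z - 3) = (-9 + z)/(-3 + z))
F(O) = 0
√(F(P(u)) - 14343) = √(0 - 14343) = √(-14343) = I*√14343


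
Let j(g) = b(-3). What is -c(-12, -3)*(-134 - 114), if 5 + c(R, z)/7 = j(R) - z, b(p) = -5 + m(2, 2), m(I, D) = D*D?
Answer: -5208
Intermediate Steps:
m(I, D) = D²
b(p) = -1 (b(p) = -5 + 2² = -5 + 4 = -1)
j(g) = -1
c(R, z) = -42 - 7*z (c(R, z) = -35 + 7*(-1 - z) = -35 + (-7 - 7*z) = -42 - 7*z)
-c(-12, -3)*(-134 - 114) = -(-42 - 7*(-3))*(-134 - 114) = -(-42 + 21)*(-248) = -(-21)*(-248) = -1*5208 = -5208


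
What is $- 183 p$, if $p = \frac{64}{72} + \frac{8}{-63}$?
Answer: $- \frac{976}{7} \approx -139.43$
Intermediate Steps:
$p = \frac{16}{21}$ ($p = 64 \cdot \frac{1}{72} + 8 \left(- \frac{1}{63}\right) = \frac{8}{9} - \frac{8}{63} = \frac{16}{21} \approx 0.7619$)
$- 183 p = \left(-183\right) \frac{16}{21} = - \frac{976}{7}$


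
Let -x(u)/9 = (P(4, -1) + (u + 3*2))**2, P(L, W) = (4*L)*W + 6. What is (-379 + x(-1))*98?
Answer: -59192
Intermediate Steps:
P(L, W) = 6 + 4*L*W (P(L, W) = 4*L*W + 6 = 6 + 4*L*W)
x(u) = -9*(-4 + u)**2 (x(u) = -9*((6 + 4*4*(-1)) + (u + 3*2))**2 = -9*((6 - 16) + (u + 6))**2 = -9*(-10 + (6 + u))**2 = -9*(-4 + u)**2)
(-379 + x(-1))*98 = (-379 - 9*(-4 - 1)**2)*98 = (-379 - 9*(-5)**2)*98 = (-379 - 9*25)*98 = (-379 - 225)*98 = -604*98 = -59192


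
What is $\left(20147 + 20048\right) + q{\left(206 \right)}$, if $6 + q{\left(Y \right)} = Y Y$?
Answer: $82625$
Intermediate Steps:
$q{\left(Y \right)} = -6 + Y^{2}$ ($q{\left(Y \right)} = -6 + Y Y = -6 + Y^{2}$)
$\left(20147 + 20048\right) + q{\left(206 \right)} = \left(20147 + 20048\right) - \left(6 - 206^{2}\right) = 40195 + \left(-6 + 42436\right) = 40195 + 42430 = 82625$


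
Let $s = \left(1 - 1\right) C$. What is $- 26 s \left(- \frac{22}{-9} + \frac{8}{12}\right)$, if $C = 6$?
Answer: $0$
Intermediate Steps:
$s = 0$ ($s = \left(1 - 1\right) 6 = 0 \cdot 6 = 0$)
$- 26 s \left(- \frac{22}{-9} + \frac{8}{12}\right) = \left(-26\right) 0 \left(- \frac{22}{-9} + \frac{8}{12}\right) = 0 \left(\left(-22\right) \left(- \frac{1}{9}\right) + 8 \cdot \frac{1}{12}\right) = 0 \left(\frac{22}{9} + \frac{2}{3}\right) = 0 \cdot \frac{28}{9} = 0$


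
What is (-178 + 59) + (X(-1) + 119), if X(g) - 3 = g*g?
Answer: 4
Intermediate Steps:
X(g) = 3 + g² (X(g) = 3 + g*g = 3 + g²)
(-178 + 59) + (X(-1) + 119) = (-178 + 59) + ((3 + (-1)²) + 119) = -119 + ((3 + 1) + 119) = -119 + (4 + 119) = -119 + 123 = 4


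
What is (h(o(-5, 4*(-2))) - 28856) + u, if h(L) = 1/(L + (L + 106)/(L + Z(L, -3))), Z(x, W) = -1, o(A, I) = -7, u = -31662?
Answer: -9380298/155 ≈ -60518.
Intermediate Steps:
h(L) = 1/(L + (106 + L)/(-1 + L)) (h(L) = 1/(L + (L + 106)/(L - 1)) = 1/(L + (106 + L)/(-1 + L)))
(h(o(-5, 4*(-2))) - 28856) + u = ((-1 - 7)/(106 + (-7)**2) - 28856) - 31662 = (-8/(106 + 49) - 28856) - 31662 = (-8/155 - 28856) - 31662 = -4472688/155 - 31662 = -9380298/155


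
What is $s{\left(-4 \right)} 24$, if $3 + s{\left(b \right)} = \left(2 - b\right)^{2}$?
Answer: $792$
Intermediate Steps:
$s{\left(b \right)} = -3 + \left(2 - b\right)^{2}$
$s{\left(-4 \right)} 24 = \left(-3 + \left(-2 - 4\right)^{2}\right) 24 = \left(-3 + \left(-6\right)^{2}\right) 24 = \left(-3 + 36\right) 24 = 33 \cdot 24 = 792$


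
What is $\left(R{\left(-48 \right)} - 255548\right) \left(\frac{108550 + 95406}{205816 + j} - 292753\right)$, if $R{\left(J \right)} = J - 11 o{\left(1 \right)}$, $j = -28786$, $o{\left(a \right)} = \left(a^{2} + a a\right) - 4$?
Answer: $\frac{6622671125049958}{88515} \approx 7.482 \cdot 10^{10}$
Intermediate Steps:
$o{\left(a \right)} = -4 + 2 a^{2}$ ($o{\left(a \right)} = \left(a^{2} + a^{2}\right) - 4 = 2 a^{2} - 4 = -4 + 2 a^{2}$)
$R{\left(J \right)} = 22 + J$ ($R{\left(J \right)} = J - 11 \left(-4 + 2 \cdot 1^{2}\right) = J - 11 \left(-4 + 2 \cdot 1\right) = J - 11 \left(-4 + 2\right) = J - -22 = J + 22 = 22 + J$)
$\left(R{\left(-48 \right)} - 255548\right) \left(\frac{108550 + 95406}{205816 + j} - 292753\right) = \left(\left(22 - 48\right) - 255548\right) \left(\frac{108550 + 95406}{205816 - 28786} - 292753\right) = \left(-26 - 255548\right) \left(\frac{203956}{177030} - 292753\right) = - 255574 \left(203956 \cdot \frac{1}{177030} - 292753\right) = - 255574 \left(\frac{101978}{88515} - 292753\right) = \left(-255574\right) \left(- \frac{25912929817}{88515}\right) = \frac{6622671125049958}{88515}$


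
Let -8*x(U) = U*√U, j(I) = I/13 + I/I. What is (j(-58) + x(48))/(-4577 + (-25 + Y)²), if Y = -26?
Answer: 45/25688 + 3*√3/247 ≈ 0.022789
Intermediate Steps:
j(I) = 1 + I/13 (j(I) = I*(1/13) + 1 = I/13 + 1 = 1 + I/13)
x(U) = -U^(3/2)/8 (x(U) = -U*√U/8 = -U^(3/2)/8)
(j(-58) + x(48))/(-4577 + (-25 + Y)²) = ((1 + (1/13)*(-58)) - 24*√3)/(-4577 + (-25 - 26)²) = ((1 - 58/13) - 24*√3)/(-4577 + (-51)²) = (-45/13 - 24*√3)/(-4577 + 2601) = (-45/13 - 24*√3)/(-1976) = (-45/13 - 24*√3)*(-1/1976) = 45/25688 + 3*√3/247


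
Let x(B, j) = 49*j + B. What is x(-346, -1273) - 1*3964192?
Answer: -4026915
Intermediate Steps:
x(B, j) = B + 49*j
x(-346, -1273) - 1*3964192 = (-346 + 49*(-1273)) - 1*3964192 = (-346 - 62377) - 3964192 = -62723 - 3964192 = -4026915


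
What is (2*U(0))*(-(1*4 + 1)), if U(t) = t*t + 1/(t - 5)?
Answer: 2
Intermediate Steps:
U(t) = t**2 + 1/(-5 + t)
(2*U(0))*(-(1*4 + 1)) = (2*((1 + 0**3 - 5*0**2)/(-5 + 0)))*(-(1*4 + 1)) = (2*((1 + 0 - 5*0)/(-5)))*(-(4 + 1)) = (2*(-(1 + 0 + 0)/5))*(-1*5) = (2*(-1/5*1))*(-5) = (2*(-1/5))*(-5) = -2/5*(-5) = 2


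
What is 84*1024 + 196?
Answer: 86212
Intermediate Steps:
84*1024 + 196 = 86016 + 196 = 86212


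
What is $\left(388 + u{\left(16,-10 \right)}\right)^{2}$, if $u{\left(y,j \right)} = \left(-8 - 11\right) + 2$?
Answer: $137641$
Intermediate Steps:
$u{\left(y,j \right)} = -17$ ($u{\left(y,j \right)} = -19 + 2 = -17$)
$\left(388 + u{\left(16,-10 \right)}\right)^{2} = \left(388 - 17\right)^{2} = 371^{2} = 137641$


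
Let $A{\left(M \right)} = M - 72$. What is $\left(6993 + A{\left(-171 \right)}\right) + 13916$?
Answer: $20666$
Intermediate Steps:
$A{\left(M \right)} = -72 + M$ ($A{\left(M \right)} = M - 72 = -72 + M$)
$\left(6993 + A{\left(-171 \right)}\right) + 13916 = \left(6993 - 243\right) + 13916 = 6750 + 13916 = 20666$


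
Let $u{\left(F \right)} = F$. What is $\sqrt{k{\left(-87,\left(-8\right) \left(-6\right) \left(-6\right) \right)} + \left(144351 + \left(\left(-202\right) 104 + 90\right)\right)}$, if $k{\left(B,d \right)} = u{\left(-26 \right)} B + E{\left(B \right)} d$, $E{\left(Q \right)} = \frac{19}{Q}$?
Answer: $\frac{\sqrt{105762391}}{29} \approx 354.62$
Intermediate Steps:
$k{\left(B,d \right)} = - 26 B + \frac{19 d}{B}$ ($k{\left(B,d \right)} = - 26 B + \frac{19}{B} d = - 26 B + \frac{19 d}{B}$)
$\sqrt{k{\left(-87,\left(-8\right) \left(-6\right) \left(-6\right) \right)} + \left(144351 + \left(\left(-202\right) 104 + 90\right)\right)} = \sqrt{\left(\left(-26\right) \left(-87\right) + \frac{19 \left(-8\right) \left(-6\right) \left(-6\right)}{-87}\right) + \left(144351 + \left(\left(-202\right) 104 + 90\right)\right)} = \sqrt{\left(2262 + 19 \cdot 48 \left(-6\right) \left(- \frac{1}{87}\right)\right) + \left(144351 + \left(-21008 + 90\right)\right)} = \sqrt{\left(2262 + 19 \left(-288\right) \left(- \frac{1}{87}\right)\right) + \left(144351 - 20918\right)} = \sqrt{\left(2262 + \frac{1824}{29}\right) + 123433} = \sqrt{\frac{67422}{29} + 123433} = \sqrt{\frac{3646979}{29}} = \frac{\sqrt{105762391}}{29}$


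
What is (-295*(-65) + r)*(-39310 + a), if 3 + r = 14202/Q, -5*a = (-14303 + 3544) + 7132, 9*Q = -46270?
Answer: -85557552039053/115675 ≈ -7.3964e+8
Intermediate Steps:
Q = -46270/9 (Q = (⅑)*(-46270) = -46270/9 ≈ -5141.1)
a = 3627/5 (a = -((-14303 + 3544) + 7132)/5 = -(-10759 + 7132)/5 = -⅕*(-3627) = 3627/5 ≈ 725.40)
r = -133314/23135 (r = -3 + 14202/(-46270/9) = -3 + 14202*(-9/46270) = -3 - 63909/23135 = -133314/23135 ≈ -5.7624)
(-295*(-65) + r)*(-39310 + a) = (-295*(-65) - 133314/23135)*(-39310 + 3627/5) = (19175 - 133314/23135)*(-192923/5) = (443480311/23135)*(-192923/5) = -85557552039053/115675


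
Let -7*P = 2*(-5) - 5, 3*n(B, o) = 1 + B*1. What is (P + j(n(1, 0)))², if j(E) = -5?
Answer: 400/49 ≈ 8.1633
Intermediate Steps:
n(B, o) = ⅓ + B/3 (n(B, o) = (1 + B*1)/3 = (1 + B)/3 = ⅓ + B/3)
P = 15/7 (P = -(2*(-5) - 5)/7 = -(-10 - 5)/7 = -⅐*(-15) = 15/7 ≈ 2.1429)
(P + j(n(1, 0)))² = (15/7 - 5)² = (-20/7)² = 400/49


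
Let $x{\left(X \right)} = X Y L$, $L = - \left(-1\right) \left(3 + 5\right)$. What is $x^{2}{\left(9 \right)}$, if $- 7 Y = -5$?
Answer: $\frac{129600}{49} \approx 2644.9$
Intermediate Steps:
$Y = \frac{5}{7}$ ($Y = \left(- \frac{1}{7}\right) \left(-5\right) = \frac{5}{7} \approx 0.71429$)
$L = 8$ ($L = - \left(-1\right) 8 = \left(-1\right) \left(-8\right) = 8$)
$x{\left(X \right)} = \frac{40 X}{7}$ ($x{\left(X \right)} = X \frac{5}{7} \cdot 8 = \frac{5 X}{7} \cdot 8 = \frac{40 X}{7}$)
$x^{2}{\left(9 \right)} = \left(\frac{40}{7} \cdot 9\right)^{2} = \left(\frac{360}{7}\right)^{2} = \frac{129600}{49}$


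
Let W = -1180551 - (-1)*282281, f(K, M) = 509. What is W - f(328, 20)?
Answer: -898779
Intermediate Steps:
W = -898270 (W = -1180551 - 1*(-282281) = -1180551 + 282281 = -898270)
W - f(328, 20) = -898270 - 1*509 = -898270 - 509 = -898779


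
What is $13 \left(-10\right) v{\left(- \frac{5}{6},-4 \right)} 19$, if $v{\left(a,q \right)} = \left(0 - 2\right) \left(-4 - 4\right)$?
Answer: $-39520$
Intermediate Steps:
$v{\left(a,q \right)} = 16$ ($v{\left(a,q \right)} = \left(-2\right) \left(-8\right) = 16$)
$13 \left(-10\right) v{\left(- \frac{5}{6},-4 \right)} 19 = 13 \left(-10\right) 16 \cdot 19 = \left(-130\right) 304 = -39520$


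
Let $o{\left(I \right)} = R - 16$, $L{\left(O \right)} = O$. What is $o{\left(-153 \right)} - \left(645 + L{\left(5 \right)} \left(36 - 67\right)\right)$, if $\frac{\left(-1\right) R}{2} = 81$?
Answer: $-668$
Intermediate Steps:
$R = -162$ ($R = \left(-2\right) 81 = -162$)
$o{\left(I \right)} = -178$ ($o{\left(I \right)} = -162 - 16 = -178$)
$o{\left(-153 \right)} - \left(645 + L{\left(5 \right)} \left(36 - 67\right)\right) = -178 - \left(645 + 5 \left(36 - 67\right)\right) = -178 - \left(645 + 5 \left(-31\right)\right) = -178 - 490 = -668$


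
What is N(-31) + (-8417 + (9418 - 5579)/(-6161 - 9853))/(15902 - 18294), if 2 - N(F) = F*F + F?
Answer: -35412699187/38305488 ≈ -924.48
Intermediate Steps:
N(F) = 2 - F - F² (N(F) = 2 - (F*F + F) = 2 - (F² + F) = 2 - (F + F²) = 2 + (-F - F²) = 2 - F - F²)
N(-31) + (-8417 + (9418 - 5579)/(-6161 - 9853))/(15902 - 18294) = (2 - 1*(-31) - 1*(-31)²) + (-8417 + (9418 - 5579)/(-6161 - 9853))/(15902 - 18294) = (2 + 31 - 1*961) + (-8417 + 3839/(-16014))/(-2392) = (2 + 31 - 961) + (-8417 + 3839*(-1/16014))*(-1/2392) = -928 + (-8417 - 3839/16014)*(-1/2392) = -928 - 134793677/16014*(-1/2392) = -928 + 134793677/38305488 = -35412699187/38305488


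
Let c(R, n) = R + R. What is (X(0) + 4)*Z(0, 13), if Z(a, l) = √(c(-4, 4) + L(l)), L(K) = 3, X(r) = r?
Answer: 4*I*√5 ≈ 8.9443*I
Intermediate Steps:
c(R, n) = 2*R
Z(a, l) = I*√5 (Z(a, l) = √(2*(-4) + 3) = √(-8 + 3) = √(-5) = I*√5)
(X(0) + 4)*Z(0, 13) = (0 + 4)*(I*√5) = 4*(I*√5) = 4*I*√5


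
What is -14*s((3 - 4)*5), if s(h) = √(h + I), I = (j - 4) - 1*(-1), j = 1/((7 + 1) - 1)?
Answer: -2*I*√385 ≈ -39.243*I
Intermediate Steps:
j = ⅐ (j = 1/(8 - 1) = 1/7 = ⅐ ≈ 0.14286)
I = -20/7 (I = (⅐ - 4) - 1*(-1) = -27/7 + 1 = -20/7 ≈ -2.8571)
s(h) = √(-20/7 + h) (s(h) = √(h - 20/7) = √(-20/7 + h))
-14*s((3 - 4)*5) = -2*√(-140 + 49*((3 - 4)*5)) = -2*√(-140 + 49*(-1*5)) = -2*√(-140 + 49*(-5)) = -2*√(-140 - 245) = -2*√(-385) = -2*I*√385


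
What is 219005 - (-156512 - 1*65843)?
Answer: 441360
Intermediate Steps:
219005 - (-156512 - 1*65843) = 219005 - (-156512 - 65843) = 219005 - 1*(-222355) = 219005 + 222355 = 441360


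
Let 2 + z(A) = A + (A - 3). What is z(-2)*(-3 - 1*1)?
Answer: 36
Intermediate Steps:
z(A) = -5 + 2*A (z(A) = -2 + (A + (A - 3)) = -2 + (A + (-3 + A)) = -2 + (-3 + 2*A) = -5 + 2*A)
z(-2)*(-3 - 1*1) = (-5 + 2*(-2))*(-3 - 1*1) = (-5 - 4)*(-3 - 1) = -9*(-4) = 36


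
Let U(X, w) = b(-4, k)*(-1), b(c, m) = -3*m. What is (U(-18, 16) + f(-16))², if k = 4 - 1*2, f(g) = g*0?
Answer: 36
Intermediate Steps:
f(g) = 0
k = 2 (k = 4 - 2 = 2)
U(X, w) = 6 (U(X, w) = -3*2*(-1) = -6*(-1) = 6)
(U(-18, 16) + f(-16))² = (6 + 0)² = 6² = 36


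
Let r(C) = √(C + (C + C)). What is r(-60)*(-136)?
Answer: -816*I*√5 ≈ -1824.6*I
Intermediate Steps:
r(C) = √3*√C (r(C) = √(C + 2*C) = √(3*C) = √3*√C)
r(-60)*(-136) = (√3*√(-60))*(-136) = (√3*(2*I*√15))*(-136) = (6*I*√5)*(-136) = -816*I*√5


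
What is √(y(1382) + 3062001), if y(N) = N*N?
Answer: 5*√198877 ≈ 2229.8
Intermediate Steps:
y(N) = N²
√(y(1382) + 3062001) = √(1382² + 3062001) = √(1909924 + 3062001) = √4971925 = 5*√198877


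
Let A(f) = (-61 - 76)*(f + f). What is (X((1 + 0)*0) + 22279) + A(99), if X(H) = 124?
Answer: -4723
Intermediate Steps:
A(f) = -274*f
(X((1 + 0)*0) + 22279) + A(99) = (124 + 22279) - 274*99 = 22403 - 27126 = -4723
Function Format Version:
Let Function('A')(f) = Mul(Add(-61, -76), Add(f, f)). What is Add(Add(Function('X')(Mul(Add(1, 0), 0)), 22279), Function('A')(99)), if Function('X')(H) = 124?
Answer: -4723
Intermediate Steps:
Function('A')(f) = Mul(-274, f) (Function('A')(f) = Mul(-137, Mul(2, f)) = Mul(-274, f))
Add(Add(Function('X')(Mul(Add(1, 0), 0)), 22279), Function('A')(99)) = Add(Add(124, 22279), Mul(-274, 99)) = Add(22403, -27126) = -4723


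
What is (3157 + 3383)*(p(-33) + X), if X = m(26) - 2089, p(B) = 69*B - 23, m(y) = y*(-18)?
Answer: -31764780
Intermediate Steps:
m(y) = -18*y
p(B) = -23 + 69*B
X = -2557 (X = -18*26 - 2089 = -468 - 2089 = -2557)
(3157 + 3383)*(p(-33) + X) = (3157 + 3383)*((-23 + 69*(-33)) - 2557) = 6540*((-23 - 2277) - 2557) = 6540*(-2300 - 2557) = 6540*(-4857) = -31764780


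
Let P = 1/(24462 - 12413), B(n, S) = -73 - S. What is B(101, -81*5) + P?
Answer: 4000269/12049 ≈ 332.00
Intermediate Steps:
P = 1/12049 ≈ 8.2994e-5
B(101, -81*5) + P = (-73 - (-81)*5) + 1/12049 = (-73 - 1*(-405)) + 1/12049 = (-73 + 405) + 1/12049 = 332 + 1/12049 = 4000269/12049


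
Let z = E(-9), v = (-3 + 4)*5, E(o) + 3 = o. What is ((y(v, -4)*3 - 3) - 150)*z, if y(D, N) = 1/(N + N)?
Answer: 3681/2 ≈ 1840.5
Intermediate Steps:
E(o) = -3 + o
v = 5 (v = 1*5 = 5)
y(D, N) = 1/(2*N)
z = -12 (z = -3 - 9 = -12)
((y(v, -4)*3 - 3) - 150)*z = ((((½)/(-4))*3 - 3) - 150)*(-12) = ((((½)*(-¼))*3 - 3) - 150)*(-12) = ((-⅛*3 - 3) - 150)*(-12) = ((-3/8 - 3) - 150)*(-12) = (-27/8 - 150)*(-12) = -1227/8*(-12) = 3681/2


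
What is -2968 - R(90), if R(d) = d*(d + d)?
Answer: -19168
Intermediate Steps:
R(d) = 2*d**2 (R(d) = d*(2*d) = 2*d**2)
-2968 - R(90) = -2968 - 2*90**2 = -2968 - 2*8100 = -2968 - 1*16200 = -2968 - 16200 = -19168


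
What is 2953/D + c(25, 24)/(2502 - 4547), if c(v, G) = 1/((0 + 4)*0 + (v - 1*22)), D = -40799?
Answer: -18157454/250301865 ≈ -0.072542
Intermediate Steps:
c(v, G) = 1/(-22 + v) (c(v, G) = 1/(4*0 + (v - 22)) = 1/(0 + (-22 + v)) = 1/(-22 + v))
2953/D + c(25, 24)/(2502 - 4547) = 2953/(-40799) + 1/((-22 + 25)*(2502 - 4547)) = 2953*(-1/40799) + 1/(3*(-2045)) = -2953/40799 + (⅓)*(-1/2045) = -2953/40799 - 1/6135 = -18157454/250301865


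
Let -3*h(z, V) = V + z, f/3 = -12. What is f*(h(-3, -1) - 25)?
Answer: 852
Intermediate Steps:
f = -36 (f = 3*(-12) = -36)
h(z, V) = -V/3 - z/3 (h(z, V) = -(V + z)/3 = -V/3 - z/3)
f*(h(-3, -1) - 25) = -36*((-1/3*(-1) - 1/3*(-3)) - 25) = -36*((1/3 + 1) - 25) = -36*(4/3 - 25) = -36*(-71/3) = 852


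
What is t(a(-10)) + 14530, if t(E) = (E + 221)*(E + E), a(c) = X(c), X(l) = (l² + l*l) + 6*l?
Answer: 115610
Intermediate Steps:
X(l) = 2*l² + 6*l (X(l) = (l² + l²) + 6*l = 2*l² + 6*l)
a(c) = 2*c*(3 + c)
t(E) = 2*E*(221 + E) (t(E) = (221 + E)*(2*E) = 2*E*(221 + E))
t(a(-10)) + 14530 = 2*(2*(-10)*(3 - 10))*(221 + 2*(-10)*(3 - 10)) + 14530 = 2*(2*(-10)*(-7))*(221 + 2*(-10)*(-7)) + 14530 = 2*140*(221 + 140) + 14530 = 2*140*361 + 14530 = 101080 + 14530 = 115610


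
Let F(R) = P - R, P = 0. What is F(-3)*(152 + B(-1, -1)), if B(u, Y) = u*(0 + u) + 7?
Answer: 480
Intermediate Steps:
B(u, Y) = 7 + u**2 (B(u, Y) = u*u + 7 = u**2 + 7 = 7 + u**2)
F(R) = -R (F(R) = 0 - R = -R)
F(-3)*(152 + B(-1, -1)) = (-1*(-3))*(152 + (7 + (-1)**2)) = 3*(152 + (7 + 1)) = 3*(152 + 8) = 3*160 = 480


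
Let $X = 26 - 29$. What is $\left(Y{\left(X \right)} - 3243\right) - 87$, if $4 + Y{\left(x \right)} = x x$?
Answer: $-3325$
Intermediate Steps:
$X = -3$
$Y{\left(x \right)} = -4 + x^{2}$ ($Y{\left(x \right)} = -4 + x x = -4 + x^{2}$)
$\left(Y{\left(X \right)} - 3243\right) - 87 = \left(\left(-4 + \left(-3\right)^{2}\right) - 3243\right) - 87 = \left(\left(-4 + 9\right) - 3243\right) - 87 = \left(5 - 3243\right) - 87 = -3238 - 87 = -3325$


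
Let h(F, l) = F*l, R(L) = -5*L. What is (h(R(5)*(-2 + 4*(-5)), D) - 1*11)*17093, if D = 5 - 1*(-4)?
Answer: 84422327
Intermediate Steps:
D = 9 (D = 5 + 4 = 9)
(h(R(5)*(-2 + 4*(-5)), D) - 1*11)*17093 = (((-5*5)*(-2 + 4*(-5)))*9 - 1*11)*17093 = (-25*(-2 - 20)*9 - 11)*17093 = (-25*(-22)*9 - 11)*17093 = (550*9 - 11)*17093 = (4950 - 11)*17093 = 4939*17093 = 84422327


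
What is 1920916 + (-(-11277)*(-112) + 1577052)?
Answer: 2234944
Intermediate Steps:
1920916 + (-(-11277)*(-112) + 1577052) = 1920916 + (-179*7056 + 1577052) = 1920916 + (-1263024 + 1577052) = 1920916 + 314028 = 2234944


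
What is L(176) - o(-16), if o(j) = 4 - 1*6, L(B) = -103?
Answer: -101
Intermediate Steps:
o(j) = -2 (o(j) = 4 - 6 = -2)
L(176) - o(-16) = -103 - 1*(-2) = -103 + 2 = -101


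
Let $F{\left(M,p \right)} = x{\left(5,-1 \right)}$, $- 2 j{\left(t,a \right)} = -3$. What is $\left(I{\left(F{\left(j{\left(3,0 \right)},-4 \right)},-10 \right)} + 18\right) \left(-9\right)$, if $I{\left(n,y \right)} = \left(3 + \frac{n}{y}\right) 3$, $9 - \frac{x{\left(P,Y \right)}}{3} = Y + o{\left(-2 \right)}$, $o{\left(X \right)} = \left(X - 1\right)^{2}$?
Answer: $- \frac{2349}{10} \approx -234.9$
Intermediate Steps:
$o{\left(X \right)} = \left(-1 + X\right)^{2}$
$j{\left(t,a \right)} = \frac{3}{2}$ ($j{\left(t,a \right)} = \left(- \frac{1}{2}\right) \left(-3\right) = \frac{3}{2}$)
$x{\left(P,Y \right)} = - 3 Y$ ($x{\left(P,Y \right)} = 27 - 3 \left(Y + \left(-1 - 2\right)^{2}\right) = 27 - 3 \left(Y + \left(-3\right)^{2}\right) = 27 - 3 \left(Y + 9\right) = 27 - 3 \left(9 + Y\right) = 27 - \left(27 + 3 Y\right) = - 3 Y$)
$F{\left(M,p \right)} = 3$ ($F{\left(M,p \right)} = \left(-3\right) \left(-1\right) = 3$)
$I{\left(n,y \right)} = 9 + \frac{3 n}{y}$
$\left(I{\left(F{\left(j{\left(3,0 \right)},-4 \right)},-10 \right)} + 18\right) \left(-9\right) = \left(\left(9 + 3 \cdot 3 \frac{1}{-10}\right) + 18\right) \left(-9\right) = \left(\left(9 + 3 \cdot 3 \left(- \frac{1}{10}\right)\right) + 18\right) \left(-9\right) = \left(\left(9 - \frac{9}{10}\right) + 18\right) \left(-9\right) = \left(\frac{81}{10} + 18\right) \left(-9\right) = \frac{261}{10} \left(-9\right) = - \frac{2349}{10}$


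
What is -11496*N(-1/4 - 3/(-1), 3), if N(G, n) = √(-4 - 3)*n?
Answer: -34488*I*√7 ≈ -91247.0*I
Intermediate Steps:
N(G, n) = I*n*√7 (N(G, n) = √(-7)*n = (I*√7)*n = I*n*√7)
-11496*N(-1/4 - 3/(-1), 3) = -11496*I*3*√7 = -34488*I*√7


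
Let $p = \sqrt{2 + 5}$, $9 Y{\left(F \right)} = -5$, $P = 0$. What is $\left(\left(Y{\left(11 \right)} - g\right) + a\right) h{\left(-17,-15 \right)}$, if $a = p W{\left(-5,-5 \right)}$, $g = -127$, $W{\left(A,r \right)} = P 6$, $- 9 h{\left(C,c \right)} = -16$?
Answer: $\frac{18208}{81} \approx 224.79$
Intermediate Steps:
$Y{\left(F \right)} = - \frac{5}{9}$ ($Y{\left(F \right)} = \frac{1}{9} \left(-5\right) = - \frac{5}{9}$)
$h{\left(C,c \right)} = \frac{16}{9}$ ($h{\left(C,c \right)} = \left(- \frac{1}{9}\right) \left(-16\right) = \frac{16}{9}$)
$W{\left(A,r \right)} = 0$ ($W{\left(A,r \right)} = 0 \cdot 6 = 0$)
$p = \sqrt{7} \approx 2.6458$
$a = 0$ ($a = \sqrt{7} \cdot 0 = 0$)
$\left(\left(Y{\left(11 \right)} - g\right) + a\right) h{\left(-17,-15 \right)} = \left(\left(- \frac{5}{9} - -127\right) + 0\right) \frac{16}{9} = \left(\left(- \frac{5}{9} + 127\right) + 0\right) \frac{16}{9} = \left(\frac{1138}{9} + 0\right) \frac{16}{9} = \frac{1138}{9} \cdot \frac{16}{9} = \frac{18208}{81}$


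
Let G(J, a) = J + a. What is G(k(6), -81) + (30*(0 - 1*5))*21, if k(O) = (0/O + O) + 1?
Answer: -3224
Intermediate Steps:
k(O) = 1 + O (k(O) = (0 + O) + 1 = O + 1 = 1 + O)
G(k(6), -81) + (30*(0 - 1*5))*21 = ((1 + 6) - 81) + (30*(0 - 1*5))*21 = (7 - 81) + (30*(0 - 5))*21 = -74 + (30*(-5))*21 = -74 - 150*21 = -74 - 3150 = -3224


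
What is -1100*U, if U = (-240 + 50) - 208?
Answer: 437800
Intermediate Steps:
U = -398 (U = -190 - 208 = -398)
-1100*U = -1100*(-398) = 437800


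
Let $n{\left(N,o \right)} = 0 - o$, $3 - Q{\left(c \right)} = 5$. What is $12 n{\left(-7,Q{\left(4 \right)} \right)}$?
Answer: $24$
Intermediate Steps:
$Q{\left(c \right)} = -2$ ($Q{\left(c \right)} = 3 - 5 = -2$)
$n{\left(N,o \right)} = - o$
$12 n{\left(-7,Q{\left(4 \right)} \right)} = 12 \left(\left(-1\right) \left(-2\right)\right) = 12 \cdot 2 = 24$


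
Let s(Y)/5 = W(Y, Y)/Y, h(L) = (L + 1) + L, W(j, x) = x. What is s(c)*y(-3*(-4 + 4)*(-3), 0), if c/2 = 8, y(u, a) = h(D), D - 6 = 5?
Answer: 115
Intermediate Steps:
D = 11 (D = 6 + 5 = 11)
h(L) = 1 + 2*L (h(L) = (1 + L) + L = 1 + 2*L)
y(u, a) = 23 (y(u, a) = 1 + 2*11 = 1 + 22 = 23)
c = 16 (c = 2*8 = 16)
s(Y) = 5 (s(Y) = 5*(Y/Y) = 5*1 = 5)
s(c)*y(-3*(-4 + 4)*(-3), 0) = 5*23 = 115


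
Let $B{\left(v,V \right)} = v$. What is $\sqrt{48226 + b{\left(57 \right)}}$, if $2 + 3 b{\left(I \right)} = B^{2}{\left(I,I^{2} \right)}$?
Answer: $\frac{5 \sqrt{17751}}{3} \approx 222.05$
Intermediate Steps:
$b{\left(I \right)} = - \frac{2}{3} + \frac{I^{2}}{3}$
$\sqrt{48226 + b{\left(57 \right)}} = \sqrt{48226 - \left(\frac{2}{3} - \frac{57^{2}}{3}\right)} = \sqrt{48226 + \left(- \frac{2}{3} + \frac{1}{3} \cdot 3249\right)} = \sqrt{48226 + \left(- \frac{2}{3} + 1083\right)} = \sqrt{48226 + \frac{3247}{3}} = \sqrt{\frac{147925}{3}} = \frac{5 \sqrt{17751}}{3}$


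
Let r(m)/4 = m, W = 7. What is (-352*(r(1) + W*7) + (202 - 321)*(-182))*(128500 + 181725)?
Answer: 931295450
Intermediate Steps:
r(m) = 4*m
(-352*(r(1) + W*7) + (202 - 321)*(-182))*(128500 + 181725) = (-352*(4*1 + 7*7) + (202 - 321)*(-182))*(128500 + 181725) = (-352*(4 + 49) - 119*(-182))*310225 = (-352*53 + 21658)*310225 = (-18656 + 21658)*310225 = 3002*310225 = 931295450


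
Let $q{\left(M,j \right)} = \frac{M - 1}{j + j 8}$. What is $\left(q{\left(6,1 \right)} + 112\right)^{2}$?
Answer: $\frac{1026169}{81} \approx 12669.0$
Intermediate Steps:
$q{\left(M,j \right)} = \frac{-1 + M}{9 j}$ ($q{\left(M,j \right)} = \frac{-1 + M}{j + 8 j} = \frac{-1 + M}{9 j}$)
$\left(q{\left(6,1 \right)} + 112\right)^{2} = \left(\frac{-1 + 6}{9 \cdot 1} + 112\right)^{2} = \left(\frac{1}{9} \cdot 1 \cdot 5 + 112\right)^{2} = \left(\frac{5}{9} + 112\right)^{2} = \left(\frac{1013}{9}\right)^{2} = \frac{1026169}{81}$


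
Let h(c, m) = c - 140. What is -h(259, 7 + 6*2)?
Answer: -119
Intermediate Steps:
h(c, m) = -140 + c
-h(259, 7 + 6*2) = -(-140 + 259) = -1*119 = -119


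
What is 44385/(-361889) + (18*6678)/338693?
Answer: 2587965141/11142661007 ≈ 0.23226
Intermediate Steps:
44385/(-361889) + (18*6678)/338693 = 44385*(-1/361889) + 120204*(1/338693) = -4035/32899 + 120204/338693 = 2587965141/11142661007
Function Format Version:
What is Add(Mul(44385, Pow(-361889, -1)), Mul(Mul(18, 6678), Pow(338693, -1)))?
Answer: Rational(2587965141, 11142661007) ≈ 0.23226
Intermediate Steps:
Add(Mul(44385, Pow(-361889, -1)), Mul(Mul(18, 6678), Pow(338693, -1))) = Add(Mul(44385, Rational(-1, 361889)), Mul(120204, Rational(1, 338693))) = Add(Rational(-4035, 32899), Rational(120204, 338693)) = Rational(2587965141, 11142661007)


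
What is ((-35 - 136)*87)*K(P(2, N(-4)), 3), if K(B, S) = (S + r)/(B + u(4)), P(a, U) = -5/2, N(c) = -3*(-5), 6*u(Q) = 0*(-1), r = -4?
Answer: -29754/5 ≈ -5950.8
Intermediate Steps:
u(Q) = 0 (u(Q) = (0*(-1))/6 = (⅙)*0 = 0)
N(c) = 15
P(a, U) = -5/2 (P(a, U) = -5*½ = -5/2)
K(B, S) = (-4 + S)/B (K(B, S) = (S - 4)/(B + 0) = (-4 + S)/B)
((-35 - 136)*87)*K(P(2, N(-4)), 3) = ((-35 - 136)*87)*((-4 + 3)/(-5/2)) = (-171*87)*(-⅖*(-1)) = -14877*⅖ = -29754/5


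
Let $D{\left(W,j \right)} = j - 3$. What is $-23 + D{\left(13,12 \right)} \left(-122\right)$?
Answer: $-1121$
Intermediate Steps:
$D{\left(W,j \right)} = -3 + j$
$-23 + D{\left(13,12 \right)} \left(-122\right) = -23 + \left(-3 + 12\right) \left(-122\right) = -23 + 9 \left(-122\right) = -23 - 1098 = -1121$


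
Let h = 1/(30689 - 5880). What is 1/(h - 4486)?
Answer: -24809/111293173 ≈ -0.00022292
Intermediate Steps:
h = 1/24809 ≈ 4.0308e-5
1/(h - 4486) = 1/(1/24809 - 4486) = 1/(-111293173/24809) = -24809/111293173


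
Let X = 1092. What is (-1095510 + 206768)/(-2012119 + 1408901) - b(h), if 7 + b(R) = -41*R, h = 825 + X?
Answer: 23708118207/301609 ≈ 78606.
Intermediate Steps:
h = 1917 (h = 825 + 1092 = 1917)
b(R) = -7 - 41*R
(-1095510 + 206768)/(-2012119 + 1408901) - b(h) = (-1095510 + 206768)/(-2012119 + 1408901) - (-7 - 41*1917) = -888742/(-603218) - (-7 - 78597) = -888742*(-1/603218) - 1*(-78604) = 444371/301609 + 78604 = 23708118207/301609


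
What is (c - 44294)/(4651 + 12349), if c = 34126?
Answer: -1271/2125 ≈ -0.59812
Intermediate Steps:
(c - 44294)/(4651 + 12349) = (34126 - 44294)/(4651 + 12349) = -10168/17000 = -10168*1/17000 = -1271/2125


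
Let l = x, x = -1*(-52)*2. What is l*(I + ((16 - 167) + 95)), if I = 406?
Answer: 36400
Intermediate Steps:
x = 104 (x = 52*2 = 104)
l = 104
l*(I + ((16 - 167) + 95)) = 104*(406 + ((16 - 167) + 95)) = 104*(406 + (-151 + 95)) = 104*(406 - 56) = 104*350 = 36400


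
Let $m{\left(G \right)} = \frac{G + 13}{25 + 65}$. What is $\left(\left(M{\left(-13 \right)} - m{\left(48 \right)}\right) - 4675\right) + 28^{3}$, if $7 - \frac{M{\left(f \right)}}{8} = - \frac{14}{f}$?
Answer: $\frac{20268737}{1170} \approx 17324.0$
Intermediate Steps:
$M{\left(f \right)} = 56 + \frac{112}{f}$ ($M{\left(f \right)} = 56 - 8 \left(- \frac{14}{f}\right) = 56 + \frac{112}{f}$)
$m{\left(G \right)} = \frac{13}{90} + \frac{G}{90}$ ($m{\left(G \right)} = \frac{13 + G}{90} = \left(13 + G\right) \frac{1}{90} = \frac{13}{90} + \frac{G}{90}$)
$\left(\left(M{\left(-13 \right)} - m{\left(48 \right)}\right) - 4675\right) + 28^{3} = \left(\left(\left(56 + \frac{112}{-13}\right) - \left(\frac{13}{90} + \frac{1}{90} \cdot 48\right)\right) - 4675\right) + 28^{3} = \left(\left(\left(56 + 112 \left(- \frac{1}{13}\right)\right) - \left(\frac{13}{90} + \frac{8}{15}\right)\right) - 4675\right) + 21952 = \left(\left(\left(56 - \frac{112}{13}\right) - \frac{61}{90}\right) - 4675\right) + 21952 = \left(\left(\frac{616}{13} - \frac{61}{90}\right) - 4675\right) + 21952 = \left(\frac{54647}{1170} - 4675\right) + 21952 = - \frac{5415103}{1170} + 21952 = \frac{20268737}{1170}$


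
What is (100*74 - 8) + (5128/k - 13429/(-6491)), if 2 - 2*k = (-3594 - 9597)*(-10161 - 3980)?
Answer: 8952677388924333/1210791733139 ≈ 7394.1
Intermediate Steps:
k = -186533929/2 (k = 1 - (-3594 - 9597)*(-10161 - 3980)/2 = 1 - (-13191)*(-14141)/2 = 1 - 1/2*186533931 = 1 - 186533931/2 = -186533929/2 ≈ -9.3267e+7)
(100*74 - 8) + (5128/k - 13429/(-6491)) = (100*74 - 8) + (5128/(-186533929/2) - 13429/(-6491)) = (7400 - 8) + (5128*(-2/186533929) - 13429*(-1/6491)) = 7392 + (-10256/186533929 + 13429/6491) = 7392 + 2504897560845/1210791733139 = 8952677388924333/1210791733139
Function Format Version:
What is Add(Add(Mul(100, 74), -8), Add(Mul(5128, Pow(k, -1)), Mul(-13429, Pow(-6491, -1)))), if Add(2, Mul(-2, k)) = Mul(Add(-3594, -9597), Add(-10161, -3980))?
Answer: Rational(8952677388924333, 1210791733139) ≈ 7394.1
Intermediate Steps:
k = Rational(-186533929, 2) (k = Add(1, Mul(Rational(-1, 2), Mul(Add(-3594, -9597), Add(-10161, -3980)))) = Add(1, Mul(Rational(-1, 2), Mul(-13191, -14141))) = Add(1, Mul(Rational(-1, 2), 186533931)) = Add(1, Rational(-186533931, 2)) = Rational(-186533929, 2) ≈ -9.3267e+7)
Add(Add(Mul(100, 74), -8), Add(Mul(5128, Pow(k, -1)), Mul(-13429, Pow(-6491, -1)))) = Add(Add(Mul(100, 74), -8), Add(Mul(5128, Pow(Rational(-186533929, 2), -1)), Mul(-13429, Pow(-6491, -1)))) = Add(Add(7400, -8), Add(Mul(5128, Rational(-2, 186533929)), Mul(-13429, Rational(-1, 6491)))) = Add(7392, Add(Rational(-10256, 186533929), Rational(13429, 6491))) = Add(7392, Rational(2504897560845, 1210791733139)) = Rational(8952677388924333, 1210791733139)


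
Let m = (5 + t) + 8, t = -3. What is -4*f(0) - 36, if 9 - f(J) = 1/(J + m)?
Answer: -358/5 ≈ -71.600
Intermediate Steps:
m = 10 (m = (5 - 3) + 8 = 2 + 8 = 10)
f(J) = 9 - 1/(10 + J) (f(J) = 9 - 1/(J + 10) = 9 - 1/(10 + J))
-4*f(0) - 36 = -4*(89 + 9*0)/(10 + 0) - 36 = -4*(89 + 0)/10 - 36 = -2*89/5 - 36 = -4*89/10 - 36 = -178/5 - 36 = -358/5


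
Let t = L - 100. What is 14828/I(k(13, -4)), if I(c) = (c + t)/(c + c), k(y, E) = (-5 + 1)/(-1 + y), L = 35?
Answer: 7414/49 ≈ 151.31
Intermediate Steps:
t = -65 (t = 35 - 100 = -65)
k(y, E) = -4/(-1 + y)
I(c) = (-65 + c)/(2*c) (I(c) = (c - 65)/(c + c) = (-65 + c)/((2*c)) = (-65 + c)*(1/(2*c)) = (-65 + c)/(2*c))
14828/I(k(13, -4)) = 14828/(((-65 - 4/(-1 + 13))/(2*((-4/(-1 + 13)))))) = 14828/(((-65 - 4/12)/(2*((-4/12))))) = 14828/(((-65 - 4*1/12)/(2*((-4*1/12))))) = 14828/(((-65 - 1/3)/(2*(-1/3)))) = 14828/(((1/2)*(-3)*(-196/3))) = 14828/98 = 14828*(1/98) = 7414/49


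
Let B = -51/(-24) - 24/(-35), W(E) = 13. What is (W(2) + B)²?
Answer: 19598329/78400 ≈ 249.98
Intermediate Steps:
B = 787/280 (B = -51*(-1/24) - 24*(-1/35) = 17/8 + 24/35 = 787/280 ≈ 2.8107)
(W(2) + B)² = (13 + 787/280)² = (4427/280)² = 19598329/78400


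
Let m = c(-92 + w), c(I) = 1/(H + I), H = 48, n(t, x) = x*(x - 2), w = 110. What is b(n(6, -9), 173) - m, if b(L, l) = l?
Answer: 11417/66 ≈ 172.98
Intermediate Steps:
n(t, x) = x*(-2 + x)
c(I) = 1/(48 + I)
m = 1/66 (m = 1/(48 + (-92 + 110)) = 1/(48 + 18) = 1/66 ≈ 0.015152)
b(n(6, -9), 173) - m = 173 - 1*1/66 = 173 - 1/66 = 11417/66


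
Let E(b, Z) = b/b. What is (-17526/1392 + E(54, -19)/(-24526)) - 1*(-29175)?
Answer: 82967521461/2845016 ≈ 29162.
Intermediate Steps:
E(b, Z) = 1
(-17526/1392 + E(54, -19)/(-24526)) - 1*(-29175) = (-17526/1392 + 1/(-24526)) - 1*(-29175) = (-17526*1/1392 + 1*(-1/24526)) + 29175 = (-2921/232 - 1/24526) + 29175 = -35820339/2845016 + 29175 = 82967521461/2845016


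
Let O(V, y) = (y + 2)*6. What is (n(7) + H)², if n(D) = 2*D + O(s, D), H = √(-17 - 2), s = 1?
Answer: (68 + I*√19)² ≈ 4605.0 + 592.81*I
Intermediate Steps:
H = I*√19 (H = √(-19) = I*√19 ≈ 4.3589*I)
O(V, y) = 12 + 6*y (O(V, y) = (2 + y)*6 = 12 + 6*y)
n(D) = 12 + 8*D (n(D) = 2*D + (12 + 6*D) = 12 + 8*D)
(n(7) + H)² = ((12 + 8*7) + I*√19)² = ((12 + 56) + I*√19)² = (68 + I*√19)²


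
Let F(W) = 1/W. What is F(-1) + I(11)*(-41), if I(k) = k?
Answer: -452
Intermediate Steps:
F(-1) + I(11)*(-41) = 1/(-1) + 11*(-41) = -1 - 451 = -452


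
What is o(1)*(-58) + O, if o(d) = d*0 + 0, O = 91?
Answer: 91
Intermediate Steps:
o(d) = 0 (o(d) = 0 + 0 = 0)
o(1)*(-58) + O = 0*(-58) + 91 = 0 + 91 = 91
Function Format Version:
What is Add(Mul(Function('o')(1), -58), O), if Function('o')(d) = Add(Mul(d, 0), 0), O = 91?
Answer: 91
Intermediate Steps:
Function('o')(d) = 0 (Function('o')(d) = Add(0, 0) = 0)
Add(Mul(Function('o')(1), -58), O) = Add(Mul(0, -58), 91) = Add(0, 91) = 91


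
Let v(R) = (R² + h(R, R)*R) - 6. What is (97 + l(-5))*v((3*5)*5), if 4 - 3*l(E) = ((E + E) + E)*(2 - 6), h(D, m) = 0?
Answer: 440155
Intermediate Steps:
l(E) = 4/3 + 4*E (l(E) = 4/3 - ((E + E) + E)*(2 - 6)/3 = 4/3 - (2*E + E)*(-4)/3 = 4/3 - 3*E*(-4)/3 = 4/3 - (-4)*E = 4/3 + 4*E)
v(R) = -6 + R² (v(R) = (R² + 0*R) - 6 = (R² + 0) - 6 = R² - 6 = -6 + R²)
(97 + l(-5))*v((3*5)*5) = (97 + (4/3 + 4*(-5)))*(-6 + ((3*5)*5)²) = (97 + (4/3 - 20))*(-6 + (15*5)²) = (97 - 56/3)*(-6 + 75²) = 235*(-6 + 5625)/3 = (235/3)*5619 = 440155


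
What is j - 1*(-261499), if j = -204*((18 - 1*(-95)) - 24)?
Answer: 243343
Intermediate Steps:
j = -18156 (j = -204*((18 + 95) - 24) = -204*(113 - 24) = -204*89 = -18156)
j - 1*(-261499) = -18156 - 1*(-261499) = -18156 + 261499 = 243343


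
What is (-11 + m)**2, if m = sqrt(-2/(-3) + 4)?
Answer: (33 - sqrt(42))**2/9 ≈ 78.141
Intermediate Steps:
m = sqrt(42)/3 (m = sqrt(-2*(-1/3) + 4) = sqrt(2/3 + 4) = sqrt(14/3) = sqrt(42)/3 ≈ 2.1602)
(-11 + m)**2 = (-11 + sqrt(42)/3)**2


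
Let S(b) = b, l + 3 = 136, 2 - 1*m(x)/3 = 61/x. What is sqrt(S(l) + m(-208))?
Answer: 23*sqrt(715)/52 ≈ 11.827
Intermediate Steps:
m(x) = 6 - 183/x
l = 133 (l = -3 + 136 = 133)
sqrt(S(l) + m(-208)) = sqrt(133 + (6 - 183/(-208))) = sqrt(133 + (6 - 183*(-1/208))) = sqrt(133 + (6 + 183/208)) = sqrt(133 + 1431/208) = sqrt(29095/208) = 23*sqrt(715)/52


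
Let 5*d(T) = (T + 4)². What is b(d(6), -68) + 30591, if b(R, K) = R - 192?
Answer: 30419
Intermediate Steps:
d(T) = (4 + T)²/5 (d(T) = (T + 4)²/5 = (4 + T)²/5)
b(R, K) = -192 + R
b(d(6), -68) + 30591 = (-192 + (4 + 6)²/5) + 30591 = (-192 + (⅕)*10²) + 30591 = (-192 + (⅕)*100) + 30591 = (-192 + 20) + 30591 = -172 + 30591 = 30419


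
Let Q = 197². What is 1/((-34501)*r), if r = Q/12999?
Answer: -12999/1338949309 ≈ -9.7084e-6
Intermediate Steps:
Q = 38809
r = 38809/12999 ≈ 2.9855
1/((-34501)*r) = 1/((-34501)*(38809/12999)) = -1/34501*12999/38809 = -12999/1338949309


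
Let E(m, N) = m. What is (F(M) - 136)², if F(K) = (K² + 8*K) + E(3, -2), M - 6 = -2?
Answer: 7225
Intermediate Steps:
M = 4 (M = 6 - 2 = 4)
F(K) = 3 + K² + 8*K (F(K) = (K² + 8*K) + 3 = 3 + K² + 8*K)
(F(M) - 136)² = ((3 + 4² + 8*4) - 136)² = ((3 + 16 + 32) - 136)² = (51 - 136)² = (-85)² = 7225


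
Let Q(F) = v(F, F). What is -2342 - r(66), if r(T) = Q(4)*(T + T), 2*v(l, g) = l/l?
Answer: -2408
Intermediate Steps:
v(l, g) = ½ (v(l, g) = (l/l)/2 = (½)*1 = ½)
Q(F) = ½
r(T) = T (r(T) = (T + T)/2 = (2*T)/2 = T)
-2342 - r(66) = -2342 - 1*66 = -2342 - 66 = -2408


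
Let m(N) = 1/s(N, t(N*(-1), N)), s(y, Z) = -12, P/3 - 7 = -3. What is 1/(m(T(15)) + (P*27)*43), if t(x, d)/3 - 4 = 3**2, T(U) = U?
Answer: 12/167183 ≈ 7.1778e-5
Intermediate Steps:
P = 12 (P = 21 + 3*(-3) = 21 - 9 = 12)
t(x, d) = 39 (t(x, d) = 12 + 3*3**2 = 12 + 3*9 = 12 + 27 = 39)
m(N) = -1/12 (m(N) = 1/(-12) = -1/12)
1/(m(T(15)) + (P*27)*43) = 1/(-1/12 + (12*27)*43) = 1/(-1/12 + 324*43) = 1/(-1/12 + 13932) = 1/(167183/12) = 12/167183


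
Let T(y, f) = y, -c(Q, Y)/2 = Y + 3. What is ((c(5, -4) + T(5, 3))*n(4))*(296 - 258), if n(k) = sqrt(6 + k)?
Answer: 266*sqrt(10) ≈ 841.17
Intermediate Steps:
c(Q, Y) = -6 - 2*Y (c(Q, Y) = -2*(Y + 3) = -2*(3 + Y) = -6 - 2*Y)
((c(5, -4) + T(5, 3))*n(4))*(296 - 258) = (((-6 - 2*(-4)) + 5)*sqrt(6 + 4))*(296 - 258) = (((-6 + 8) + 5)*sqrt(10))*38 = ((2 + 5)*sqrt(10))*38 = (7*sqrt(10))*38 = 266*sqrt(10)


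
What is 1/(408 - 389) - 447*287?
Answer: -2437490/19 ≈ -1.2829e+5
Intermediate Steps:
1/(408 - 389) - 447*287 = 1/19 - 128289 = -2437490/19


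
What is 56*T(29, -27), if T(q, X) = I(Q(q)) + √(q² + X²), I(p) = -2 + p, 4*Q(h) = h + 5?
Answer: 364 + 56*√1570 ≈ 2582.9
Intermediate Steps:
Q(h) = 5/4 + h/4 (Q(h) = (h + 5)/4 = (5 + h)/4 = 5/4 + h/4)
T(q, X) = -¾ + √(X² + q²) + q/4 (T(q, X) = (-2 + (5/4 + q/4)) + √(q² + X²) = (-¾ + q/4) + √(X² + q²) = -¾ + √(X² + q²) + q/4)
56*T(29, -27) = 56*(-¾ + √((-27)² + 29²) + (¼)*29) = 56*(-¾ + √(729 + 841) + 29/4) = 56*(-¾ + √1570 + 29/4) = 56*(13/2 + √1570) = 364 + 56*√1570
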